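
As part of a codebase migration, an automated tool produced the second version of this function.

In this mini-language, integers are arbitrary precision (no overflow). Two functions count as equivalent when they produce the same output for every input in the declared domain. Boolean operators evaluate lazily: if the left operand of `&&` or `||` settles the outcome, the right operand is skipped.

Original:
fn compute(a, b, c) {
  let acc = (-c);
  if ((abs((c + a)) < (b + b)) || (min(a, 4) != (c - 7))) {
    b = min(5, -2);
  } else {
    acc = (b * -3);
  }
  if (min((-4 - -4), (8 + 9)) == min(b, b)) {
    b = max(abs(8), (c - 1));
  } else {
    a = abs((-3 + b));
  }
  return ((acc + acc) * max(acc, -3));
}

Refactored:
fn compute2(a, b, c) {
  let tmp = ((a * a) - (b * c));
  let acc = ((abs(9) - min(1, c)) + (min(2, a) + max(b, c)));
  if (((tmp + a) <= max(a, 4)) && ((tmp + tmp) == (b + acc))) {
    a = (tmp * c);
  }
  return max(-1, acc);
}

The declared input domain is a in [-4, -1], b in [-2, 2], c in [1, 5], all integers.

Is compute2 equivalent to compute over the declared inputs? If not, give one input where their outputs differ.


Not equivalent: a=-4, b=-2, c=1 separates them (2 vs 5).
compute: acc = -1; ((abs((c + a)) < (b + b)) || (min(a, 4) != (c - 7))) -> true; b = -2; (min((-4 - -4), (8 + 9)) == min(b, b)) -> false; a = 5; return 2
compute2: tmp = 18; acc = 5; (((tmp + a) <= max(a, 4)) && ((tmp + tmp) == (b + acc))) -> false; return 5
verdict: not equivalent; witness: a=-4, b=-2, c=1


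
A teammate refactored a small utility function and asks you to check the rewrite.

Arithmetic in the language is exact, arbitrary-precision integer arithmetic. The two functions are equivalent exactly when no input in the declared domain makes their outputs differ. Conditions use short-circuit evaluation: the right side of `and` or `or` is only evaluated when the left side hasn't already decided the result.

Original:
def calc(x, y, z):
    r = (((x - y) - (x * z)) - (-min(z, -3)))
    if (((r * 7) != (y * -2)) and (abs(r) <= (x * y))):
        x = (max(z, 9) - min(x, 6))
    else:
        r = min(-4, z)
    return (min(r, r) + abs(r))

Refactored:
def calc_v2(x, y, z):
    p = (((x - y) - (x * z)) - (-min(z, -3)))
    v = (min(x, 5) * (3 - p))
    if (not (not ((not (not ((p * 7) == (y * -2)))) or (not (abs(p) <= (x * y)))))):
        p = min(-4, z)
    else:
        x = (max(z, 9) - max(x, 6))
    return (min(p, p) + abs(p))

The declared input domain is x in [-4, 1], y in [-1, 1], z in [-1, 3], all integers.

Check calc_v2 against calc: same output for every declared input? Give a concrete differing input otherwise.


The suspicious edit (`min(x, 6)` became `max(x, 6)`) never changes the result for any input inside the declared domain.
Spot check at x=-3, y=-1, z=0 — calc: r becomes -5; next (((r * 7) != (y * -2)) and (abs(r) <= (x * y))) evaluates to false; next r becomes -4; next final value 0. calc_v2: p becomes -5; next v becomes -24; next (not (not ((not (not ((p * 7) == (y * -2)))) or (not (abs(p) <= (x * y)))))) evaluates to true; next p becomes -4; next final value 0. Both give 0.
Every one of the 90 inputs gives matching results.
verdict: equivalent


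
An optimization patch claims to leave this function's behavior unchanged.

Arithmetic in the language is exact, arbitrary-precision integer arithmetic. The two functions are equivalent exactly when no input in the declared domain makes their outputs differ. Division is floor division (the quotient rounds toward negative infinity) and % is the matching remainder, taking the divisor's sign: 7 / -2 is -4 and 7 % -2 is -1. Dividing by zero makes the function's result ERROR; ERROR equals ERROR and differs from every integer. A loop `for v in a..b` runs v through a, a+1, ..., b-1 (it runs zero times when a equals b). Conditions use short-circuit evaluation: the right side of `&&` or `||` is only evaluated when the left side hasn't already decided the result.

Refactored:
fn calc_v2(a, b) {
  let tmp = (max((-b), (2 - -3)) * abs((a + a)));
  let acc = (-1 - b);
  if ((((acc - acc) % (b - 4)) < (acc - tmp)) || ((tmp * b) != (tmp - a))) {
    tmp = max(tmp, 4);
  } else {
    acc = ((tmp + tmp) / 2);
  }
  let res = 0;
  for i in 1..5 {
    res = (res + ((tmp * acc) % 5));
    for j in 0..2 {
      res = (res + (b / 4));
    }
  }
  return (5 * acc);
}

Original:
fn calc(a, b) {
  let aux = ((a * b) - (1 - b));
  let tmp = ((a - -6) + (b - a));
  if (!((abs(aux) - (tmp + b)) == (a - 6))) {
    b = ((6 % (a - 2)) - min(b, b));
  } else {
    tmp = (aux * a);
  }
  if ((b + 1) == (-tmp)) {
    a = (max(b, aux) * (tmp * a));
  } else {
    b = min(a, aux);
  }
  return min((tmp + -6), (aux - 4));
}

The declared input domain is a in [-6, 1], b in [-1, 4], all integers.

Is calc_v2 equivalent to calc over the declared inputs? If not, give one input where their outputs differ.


Try a=-6, b=-1.
calc: aux=4, then tmp=5, then (!((abs(aux) - (tmp + b)) == (a - 6))) is true, then b=-1, then ((b + 1) == (-tmp)) is false, then b=-6, then returns -1
calc_v2: tmp=60, then acc=0, then ((((acc - acc) % (b - 4)) < (acc - tmp)) || ((tmp * b) != (tmp - a))) is true, then tmp=60, then res=0, then (i=1), then res=0, then (j=0), then res=-1, then (j=1), then res=-2, then (i=2), then res=-2, then (j=0), then res=-3, then (j=1), then res=-4, then (i=3), then res=-4, then (j=0), then res=-5, then (j=1), then res=-6, then (i=4), then res=-6, then (j=0), then res=-7, then (j=1), then res=-8, then returns 0
-1 and 0 differ, so these are not the same function on this domain.
verdict: not equivalent; witness: a=-6, b=-1


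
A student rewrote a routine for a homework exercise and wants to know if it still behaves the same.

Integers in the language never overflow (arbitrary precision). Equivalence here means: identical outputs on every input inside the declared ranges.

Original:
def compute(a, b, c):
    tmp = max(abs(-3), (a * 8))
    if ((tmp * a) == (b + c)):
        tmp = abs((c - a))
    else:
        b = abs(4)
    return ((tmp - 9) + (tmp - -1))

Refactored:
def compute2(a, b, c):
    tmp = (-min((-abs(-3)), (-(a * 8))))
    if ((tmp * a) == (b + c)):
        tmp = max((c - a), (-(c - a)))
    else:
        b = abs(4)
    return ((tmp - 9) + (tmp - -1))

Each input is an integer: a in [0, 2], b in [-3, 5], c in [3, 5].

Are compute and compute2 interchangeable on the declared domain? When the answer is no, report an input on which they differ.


Behavior is preserved: although arithmetic usage differs; and min/max/abs usage differs, the outputs never diverge.
Spot check at a=1, b=3, c=3 — compute: tmp=8, then ((tmp * a) == (b + c)) is false, then b=4, then returns 8. compute2: tmp=8, then ((tmp * a) == (b + c)) is false, then b=4, then returns 8. Both give 8.
An exhaustive pass over the 81 declared inputs shows identical outputs.
verdict: equivalent


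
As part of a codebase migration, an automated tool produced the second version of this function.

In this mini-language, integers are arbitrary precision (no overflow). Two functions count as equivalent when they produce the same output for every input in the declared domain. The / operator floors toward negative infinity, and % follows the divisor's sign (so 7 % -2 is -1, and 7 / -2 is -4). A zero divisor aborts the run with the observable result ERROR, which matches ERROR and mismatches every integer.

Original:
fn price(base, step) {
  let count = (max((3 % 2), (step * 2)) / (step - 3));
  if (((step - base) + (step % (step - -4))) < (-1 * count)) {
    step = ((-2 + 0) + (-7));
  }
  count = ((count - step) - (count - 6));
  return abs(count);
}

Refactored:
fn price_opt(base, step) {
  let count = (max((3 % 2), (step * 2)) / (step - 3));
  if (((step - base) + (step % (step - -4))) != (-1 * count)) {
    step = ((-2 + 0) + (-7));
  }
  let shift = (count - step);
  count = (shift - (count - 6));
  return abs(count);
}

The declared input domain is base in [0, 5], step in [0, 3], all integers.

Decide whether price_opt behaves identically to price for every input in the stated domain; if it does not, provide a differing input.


Consider the input base=0, step=1.
price: count=-1, then (((step - base) + (step % (step - -4))) < (-1 * count)) is false, then count=5, then returns 5
price_opt: count=-1, then (((step - base) + (step % (step - -4))) != (-1 * count)) is true, then step=-9, then shift=8, then count=15, then returns 15
5 and 15 differ, so these are not the same function on this domain.
verdict: not equivalent; witness: base=0, step=1


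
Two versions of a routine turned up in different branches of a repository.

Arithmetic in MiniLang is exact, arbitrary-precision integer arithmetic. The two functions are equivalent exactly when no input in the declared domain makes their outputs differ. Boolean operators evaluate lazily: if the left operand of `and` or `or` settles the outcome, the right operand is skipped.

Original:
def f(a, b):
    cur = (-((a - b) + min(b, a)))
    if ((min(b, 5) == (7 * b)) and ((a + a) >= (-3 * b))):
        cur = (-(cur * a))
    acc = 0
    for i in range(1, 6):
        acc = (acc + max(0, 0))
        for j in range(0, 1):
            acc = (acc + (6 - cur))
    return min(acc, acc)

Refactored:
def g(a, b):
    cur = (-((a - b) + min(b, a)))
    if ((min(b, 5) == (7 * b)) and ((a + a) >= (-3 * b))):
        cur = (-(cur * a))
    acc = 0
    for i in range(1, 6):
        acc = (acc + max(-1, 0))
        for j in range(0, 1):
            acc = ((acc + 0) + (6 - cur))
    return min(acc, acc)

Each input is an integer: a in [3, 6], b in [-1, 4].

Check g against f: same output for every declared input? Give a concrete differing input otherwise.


Equivalent. The edit looks behavioral (`0` became `-1`), but over these ranges it never changes the outcome.
Checked all 24 inputs in the declared domain: the outputs agree on every one.
Spot check at a=5, b=0 — f: cur=-5, then ((min(b, 5) == (7 * b)) and ((a + a) >= (-3 * b))) is true, then cur=25, then acc=0, then (i=1), then acc=0, then (j=0), then acc=-19, then (i=2), then acc=-19, then (j=0), then acc=-38, then (i=3), then acc=-38, then (j=0), then acc=-57, then (i=4), then acc=-57, then (j=0), then acc=-76, then (i=5), then acc=-76, then (j=0), then acc=-95, then returns -95. g: cur=-5, then ((min(b, 5) == (7 * b)) and ((a + a) >= (-3 * b))) is true, then cur=25, then acc=0, then (i=1), then acc=0, then (j=0), then acc=-19, then (i=2), then acc=-19, then (j=0), then acc=-38, then (i=3), then acc=-38, then (j=0), then acc=-57, then (i=4), then acc=-57, then (j=0), then acc=-76, then (i=5), then acc=-76, then (j=0), then acc=-95, then returns -95. Both give -95.
verdict: equivalent


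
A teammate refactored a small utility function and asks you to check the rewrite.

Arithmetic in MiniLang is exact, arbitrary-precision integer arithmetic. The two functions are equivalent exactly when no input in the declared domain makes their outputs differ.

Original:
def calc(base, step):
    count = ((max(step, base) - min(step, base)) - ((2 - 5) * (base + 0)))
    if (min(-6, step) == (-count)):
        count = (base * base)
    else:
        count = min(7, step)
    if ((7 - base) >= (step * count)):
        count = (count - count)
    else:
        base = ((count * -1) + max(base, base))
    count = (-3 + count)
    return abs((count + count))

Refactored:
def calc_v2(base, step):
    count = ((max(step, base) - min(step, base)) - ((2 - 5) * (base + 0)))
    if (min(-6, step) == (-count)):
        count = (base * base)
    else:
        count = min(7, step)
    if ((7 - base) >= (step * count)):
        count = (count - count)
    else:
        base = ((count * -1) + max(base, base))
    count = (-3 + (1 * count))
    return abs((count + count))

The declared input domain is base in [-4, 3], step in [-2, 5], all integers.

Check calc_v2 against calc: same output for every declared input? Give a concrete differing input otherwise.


This is a faithful refactor — constant usage differs, arithmetic usage differs, but the computed results match everywhere.
Tracing base=3, step=5: calc: count=11, then (min(-6, step) == (-count)) is false, then count=5, then ((7 - base) >= (step * count)) is false, then base=-2, then count=2, then returns 4 | calc_v2: count=11, then (min(-6, step) == (-count)) is false, then count=5, then ((7 - base) >= (step * count)) is false, then base=-2, then count=2, then returns 4 — matching result 4.
Every one of the 64 inputs gives matching results.
verdict: equivalent


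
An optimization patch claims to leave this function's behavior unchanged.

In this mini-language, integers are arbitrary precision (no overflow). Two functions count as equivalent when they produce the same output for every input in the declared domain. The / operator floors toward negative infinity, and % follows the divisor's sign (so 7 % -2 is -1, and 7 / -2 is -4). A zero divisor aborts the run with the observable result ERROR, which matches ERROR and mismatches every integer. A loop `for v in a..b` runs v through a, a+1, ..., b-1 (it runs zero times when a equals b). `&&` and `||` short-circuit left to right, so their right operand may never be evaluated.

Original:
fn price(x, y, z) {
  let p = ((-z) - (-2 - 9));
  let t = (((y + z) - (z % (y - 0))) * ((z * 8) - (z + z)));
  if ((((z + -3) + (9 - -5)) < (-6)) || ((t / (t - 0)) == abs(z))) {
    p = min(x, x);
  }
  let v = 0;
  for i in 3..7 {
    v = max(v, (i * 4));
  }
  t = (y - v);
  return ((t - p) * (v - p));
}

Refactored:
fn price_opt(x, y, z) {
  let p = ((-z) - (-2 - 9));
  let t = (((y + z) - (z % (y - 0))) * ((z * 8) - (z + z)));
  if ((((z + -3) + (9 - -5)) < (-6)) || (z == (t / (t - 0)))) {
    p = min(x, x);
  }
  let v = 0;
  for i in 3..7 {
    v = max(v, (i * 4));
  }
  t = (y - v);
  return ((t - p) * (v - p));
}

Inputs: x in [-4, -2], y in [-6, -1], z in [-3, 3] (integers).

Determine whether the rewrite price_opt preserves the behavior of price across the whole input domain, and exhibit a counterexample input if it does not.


Run the pair on x=-4, y=-6, z=-1.
price: p becomes 12; next t becomes 36; next ((((z + -3) + (9 - -5)) < (-6)) || ((t / (t - 0)) == abs(z))) evaluates to true; next p becomes -4; next v becomes 0; next at i=3:; next v becomes 12; next at i=4:; next v becomes 16; next at i=5:; next v becomes 20; next at i=6:; next v becomes 24; next t becomes -30; next final value -728
price_opt: p becomes 12; next t becomes 36; next ((((z + -3) + (9 - -5)) < (-6)) || (z == (t / (t - 0)))) evaluates to false; next v becomes 0; next at i=3:; next v becomes 12; next at i=4:; next v becomes 16; next at i=5:; next v becomes 20; next at i=6:; next v becomes 24; next t becomes -30; next final value -504
-728 vs -504 — the two versions disagree here.
verdict: not equivalent; witness: x=-4, y=-6, z=-1


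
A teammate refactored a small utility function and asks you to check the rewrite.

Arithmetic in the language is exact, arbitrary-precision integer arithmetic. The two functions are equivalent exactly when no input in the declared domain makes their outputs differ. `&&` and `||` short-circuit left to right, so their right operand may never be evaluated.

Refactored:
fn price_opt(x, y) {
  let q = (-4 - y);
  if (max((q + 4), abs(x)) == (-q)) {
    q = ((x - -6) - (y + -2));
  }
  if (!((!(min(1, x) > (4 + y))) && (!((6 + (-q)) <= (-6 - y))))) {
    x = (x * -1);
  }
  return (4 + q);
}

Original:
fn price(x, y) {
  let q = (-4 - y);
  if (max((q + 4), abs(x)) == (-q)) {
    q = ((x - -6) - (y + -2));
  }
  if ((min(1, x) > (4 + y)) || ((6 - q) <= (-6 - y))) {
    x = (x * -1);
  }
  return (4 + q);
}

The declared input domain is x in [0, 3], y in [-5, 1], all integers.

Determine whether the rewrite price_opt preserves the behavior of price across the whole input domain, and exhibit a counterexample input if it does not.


Reading the diff, among the changes: arithmetic usage differs, boolean connective usage differs.
One worked example (x=3, y=-5) — price: q=1, then (max((q + 4), abs(x)) == (-q)) is false, then ((min(1, x) > (4 + y)) || ((6 - q) <= (-6 - y))) is true, then x=-3, then returns 5; price_opt: q=1, then (max((q + 4), abs(x)) == (-q)) is false, then (!((!(min(1, x) > (4 + y))) && (!((6 + (-q)) <= (-6 - y))))) is true, then x=-3, then returns 5; agreement on 5.
An exhaustive pass over the 28 declared inputs shows identical outputs.
verdict: equivalent


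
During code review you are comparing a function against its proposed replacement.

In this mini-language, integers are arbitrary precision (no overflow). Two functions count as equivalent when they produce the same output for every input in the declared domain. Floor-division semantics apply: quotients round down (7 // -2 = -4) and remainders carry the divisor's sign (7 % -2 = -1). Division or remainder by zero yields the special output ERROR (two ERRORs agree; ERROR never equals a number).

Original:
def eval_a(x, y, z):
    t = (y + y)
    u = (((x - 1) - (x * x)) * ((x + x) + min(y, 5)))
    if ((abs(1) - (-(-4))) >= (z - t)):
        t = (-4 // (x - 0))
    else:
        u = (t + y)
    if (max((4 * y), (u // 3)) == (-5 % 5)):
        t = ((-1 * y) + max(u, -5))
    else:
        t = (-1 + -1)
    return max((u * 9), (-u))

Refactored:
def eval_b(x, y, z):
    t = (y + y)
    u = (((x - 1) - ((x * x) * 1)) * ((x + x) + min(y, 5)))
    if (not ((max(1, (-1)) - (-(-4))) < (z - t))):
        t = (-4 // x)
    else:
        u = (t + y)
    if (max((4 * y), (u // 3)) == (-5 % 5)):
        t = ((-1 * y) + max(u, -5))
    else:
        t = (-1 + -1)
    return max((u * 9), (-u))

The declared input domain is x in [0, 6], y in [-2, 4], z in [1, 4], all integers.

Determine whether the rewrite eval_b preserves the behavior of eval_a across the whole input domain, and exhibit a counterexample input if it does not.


Behavior is preserved: although boolean connective usage differs, constant usage differs, min/max/abs usage differs, comparison usage differs, arithmetic usage differs, the outputs never diverge.
One worked example (x=0, y=2, z=1) — eval_a: t = 4; u = -2; ((abs(1) - (-(-4))) >= (z - t)) -> true; division by zero -> ERROR; eval_b: t = 4; u = -2; (not ((max(1, (-1)) - (-(-4))) < (z - t))) -> true; division by zero -> ERROR; agreement on ERROR.
An exhaustive pass over the 196 declared inputs shows identical outputs.
verdict: equivalent


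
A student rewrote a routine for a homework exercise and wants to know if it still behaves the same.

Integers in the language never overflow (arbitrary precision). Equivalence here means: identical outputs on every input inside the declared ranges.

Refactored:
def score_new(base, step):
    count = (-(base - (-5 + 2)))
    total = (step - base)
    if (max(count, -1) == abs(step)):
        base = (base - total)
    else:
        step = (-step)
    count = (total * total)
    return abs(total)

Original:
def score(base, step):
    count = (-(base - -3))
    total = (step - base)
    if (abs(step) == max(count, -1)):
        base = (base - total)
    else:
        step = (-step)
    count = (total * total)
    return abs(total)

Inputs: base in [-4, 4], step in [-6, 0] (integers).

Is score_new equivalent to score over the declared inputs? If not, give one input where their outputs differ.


Comparing the listings, the differences include: constant usage differs, and arithmetic usage differs.
Tracing base=2, step=0: score: count := -5 | total := -2 | (abs(step) == max(count, -1)): false | step := 0 | count := 4 | result 2 | score_new: count := -5 | total := -2 | (max(count, -1) == abs(step)): false | step := 0 | count := 4 | result 2 — matching result 2.
Checked all 63 inputs in the declared domain: the outputs agree on every one.
verdict: equivalent


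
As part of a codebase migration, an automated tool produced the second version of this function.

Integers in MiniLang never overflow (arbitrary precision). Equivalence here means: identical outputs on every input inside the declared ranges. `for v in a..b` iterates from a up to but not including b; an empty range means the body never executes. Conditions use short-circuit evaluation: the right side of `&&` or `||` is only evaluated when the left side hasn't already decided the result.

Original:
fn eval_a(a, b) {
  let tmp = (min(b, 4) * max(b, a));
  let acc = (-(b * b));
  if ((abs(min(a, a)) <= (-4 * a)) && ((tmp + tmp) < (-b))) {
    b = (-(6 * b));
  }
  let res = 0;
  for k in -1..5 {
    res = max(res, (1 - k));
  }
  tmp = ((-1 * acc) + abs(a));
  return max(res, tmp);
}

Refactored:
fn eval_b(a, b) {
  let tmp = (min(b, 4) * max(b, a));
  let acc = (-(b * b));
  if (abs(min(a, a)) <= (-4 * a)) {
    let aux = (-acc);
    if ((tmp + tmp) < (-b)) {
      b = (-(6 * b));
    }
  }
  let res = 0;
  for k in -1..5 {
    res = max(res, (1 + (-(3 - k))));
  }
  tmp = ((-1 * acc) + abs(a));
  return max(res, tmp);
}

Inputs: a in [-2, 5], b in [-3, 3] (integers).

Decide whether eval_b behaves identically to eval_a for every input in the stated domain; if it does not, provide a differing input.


Comparing the listings, the differences include: constant usage differs; statement counts differ; branching structure differs; arithmetic usage differs; boolean connective usage differs; local variable names differ.
As a probe, take a=0, b=2: eval_a runs tmp becomes 4; next acc becomes -4; next ((abs(min(a, a)) <= (-4 * a)) && ((tmp + tmp) < (-b))) evaluates to false; next res becomes 0; next at k=-1:; next res becomes 2; next at k=0:; next res becomes 2; next at k=1:; next res becomes 2; next at k=2:; next res becomes 2; next at k=3:; next res becomes 2; next at k=4:; next res becomes 2; next tmp becomes 4; next final value 4; eval_b runs tmp becomes 4; next acc becomes -4; next (abs(min(a, a)) <= (-4 * a)) evaluates to true; next aux becomes 4; next ((tmp + tmp) < (-b)) evaluates to false; next res becomes 0; next at k=-1:; next res becomes 0; next at k=0:; next res becomes 0; next at k=1:; next res becomes 0; next at k=2:; next res becomes 0; next at k=3:; next res becomes 1; next at k=4:; next res becomes 2; next tmp becomes 4; next final value 4; both end at 4.
Checked all 56 inputs in the declared domain: the outputs agree on every one.
verdict: equivalent


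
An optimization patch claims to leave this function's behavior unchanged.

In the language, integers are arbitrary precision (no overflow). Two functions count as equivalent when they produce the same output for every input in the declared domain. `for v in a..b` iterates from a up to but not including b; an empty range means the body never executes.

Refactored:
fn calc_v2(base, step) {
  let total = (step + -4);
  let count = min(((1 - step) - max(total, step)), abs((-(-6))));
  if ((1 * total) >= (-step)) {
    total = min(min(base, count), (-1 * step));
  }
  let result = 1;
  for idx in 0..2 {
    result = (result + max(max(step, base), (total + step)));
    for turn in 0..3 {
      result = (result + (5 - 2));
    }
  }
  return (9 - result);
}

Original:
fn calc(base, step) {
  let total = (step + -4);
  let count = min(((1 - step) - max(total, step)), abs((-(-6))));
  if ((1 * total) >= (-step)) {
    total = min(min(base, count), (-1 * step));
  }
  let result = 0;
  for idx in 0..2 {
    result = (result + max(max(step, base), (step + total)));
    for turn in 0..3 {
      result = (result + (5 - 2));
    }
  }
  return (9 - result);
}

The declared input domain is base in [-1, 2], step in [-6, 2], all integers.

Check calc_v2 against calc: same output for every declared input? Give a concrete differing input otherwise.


Take base=-1, step=-6.
calc: total := -10 | count := 6 | ((1 * total) >= (-step)): false | result := 0 | iter idx=0: | result := -1 | iter turn=0: | result := 2 | iter turn=1: | result := 5 | iter turn=2: | result := 8 | iter idx=1: | result := 7 | iter turn=0: | result := 10 | iter turn=1: | result := 13 | iter turn=2: | result := 16 | result -7
calc_v2: total := -10 | count := 6 | ((1 * total) >= (-step)): false | result := 1 | iter idx=0: | result := 0 | iter turn=0: | result := 3 | iter turn=1: | result := 6 | iter turn=2: | result := 9 | iter idx=1: | result := 8 | iter turn=0: | result := 11 | iter turn=1: | result := 14 | iter turn=2: | result := 17 | result -8
-7 vs -8 — the two versions disagree here.
verdict: not equivalent; witness: base=-1, step=-6


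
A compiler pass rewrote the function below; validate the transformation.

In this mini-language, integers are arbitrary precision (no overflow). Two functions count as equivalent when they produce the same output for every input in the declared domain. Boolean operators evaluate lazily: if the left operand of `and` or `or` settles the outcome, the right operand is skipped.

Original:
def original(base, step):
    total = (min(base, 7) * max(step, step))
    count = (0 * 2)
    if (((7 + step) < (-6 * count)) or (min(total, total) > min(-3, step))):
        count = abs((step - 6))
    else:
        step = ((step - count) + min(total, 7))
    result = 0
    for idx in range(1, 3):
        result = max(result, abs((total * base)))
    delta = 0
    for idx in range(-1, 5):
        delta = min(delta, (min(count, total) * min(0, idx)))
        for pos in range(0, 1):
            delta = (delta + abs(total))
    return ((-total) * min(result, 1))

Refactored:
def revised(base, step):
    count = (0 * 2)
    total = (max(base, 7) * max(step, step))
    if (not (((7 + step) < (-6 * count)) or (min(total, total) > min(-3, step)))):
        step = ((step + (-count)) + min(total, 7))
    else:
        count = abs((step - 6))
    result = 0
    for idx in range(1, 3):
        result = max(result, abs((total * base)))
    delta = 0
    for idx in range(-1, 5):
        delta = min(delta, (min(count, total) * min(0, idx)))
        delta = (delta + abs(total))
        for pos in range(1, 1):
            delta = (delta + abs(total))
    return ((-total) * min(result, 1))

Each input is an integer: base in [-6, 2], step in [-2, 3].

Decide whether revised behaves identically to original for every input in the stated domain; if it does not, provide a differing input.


Evaluate both at base=-6, step=-2.
original: total=12, then count=0, then (((7 + step) < (-6 * count)) or (min(total, total) > min(-3, step))) is true, then count=8, then result=0, then (idx=1), then result=72, then (idx=2), then result=72, then delta=0, then (idx=-1), then delta=-8, then (pos=0), then delta=4, then (idx=0), then delta=0, then (pos=0), then delta=12, then (idx=1), then delta=0, then (pos=0), then delta=12, then (idx=2), then delta=0, then (pos=0), then delta=12, then (idx=3), then delta=0, then (pos=0), then delta=12, then (idx=4), then delta=0, then (pos=0), then delta=12, then returns -12
revised: count=0, then total=-14, then (not (((7 + step) < (-6 * count)) or (min(total, total) > min(-3, step)))) is true, then step=-16, then result=0, then (idx=1), then result=84, then (idx=2), then result=84, then delta=0, then (idx=-1), then delta=0, then delta=14, then the loop over pos runs zero times, then (idx=0), then delta=0, then delta=14, then the loop over pos runs zero times, then (idx=1), then delta=0, then delta=14, then the loop over pos runs zero times, then (idx=2), then delta=0, then delta=14, then the loop over pos runs zero times, then (idx=3), then delta=0, then delta=14, then the loop over pos runs zero times, then (idx=4), then delta=0, then delta=14, then the loop over pos runs zero times, then returns 14
-12 against 14: the behavior changed.
verdict: not equivalent; witness: base=-6, step=-2


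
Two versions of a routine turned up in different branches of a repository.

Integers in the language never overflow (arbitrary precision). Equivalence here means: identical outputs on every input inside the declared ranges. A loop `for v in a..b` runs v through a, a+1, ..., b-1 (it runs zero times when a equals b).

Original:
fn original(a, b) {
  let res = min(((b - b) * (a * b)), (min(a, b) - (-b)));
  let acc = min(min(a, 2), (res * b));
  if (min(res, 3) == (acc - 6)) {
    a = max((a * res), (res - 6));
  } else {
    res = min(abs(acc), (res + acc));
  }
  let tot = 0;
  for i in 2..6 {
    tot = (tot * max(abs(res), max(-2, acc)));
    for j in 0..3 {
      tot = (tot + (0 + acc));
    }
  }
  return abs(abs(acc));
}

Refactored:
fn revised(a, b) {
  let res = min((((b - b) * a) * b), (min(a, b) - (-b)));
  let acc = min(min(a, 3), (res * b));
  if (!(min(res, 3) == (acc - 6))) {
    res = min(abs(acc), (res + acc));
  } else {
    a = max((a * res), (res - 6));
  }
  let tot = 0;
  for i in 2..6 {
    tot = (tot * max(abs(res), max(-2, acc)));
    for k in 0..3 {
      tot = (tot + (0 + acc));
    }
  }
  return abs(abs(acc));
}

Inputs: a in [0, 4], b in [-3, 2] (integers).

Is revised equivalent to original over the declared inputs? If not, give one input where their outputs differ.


Not equivalent: a=3, b=-3 separates them (2 vs 3).
original: res := -6 | acc := 2 | (min(res, 3) == (acc - 6)): false | res := -4 | tot := 0 | iter i=2: | tot := 0 | iter j=0: | tot := 2 | iter j=1: | tot := 4 | iter j=2: | tot := 6 | iter i=3: | tot := 24 | iter j=0: | tot := 26 | iter j=1: | tot := 28 | iter j=2: | tot := 30 | iter i=4: | tot := 120 | iter j=0: | tot := 122 | iter j=1: | tot := 124 | iter j=2: | tot := 126 | iter i=5: | tot := 504 | iter j=0: | tot := 506 | iter j=1: | tot := 508 | iter j=2: | tot := 510 | result 2
revised: res := -6 | acc := 3 | (!(min(res, 3) == (acc - 6))): true | res := -3 | tot := 0 | iter i=2: | tot := 0 | iter k=0: | tot := 3 | iter k=1: | tot := 6 | iter k=2: | tot := 9 | iter i=3: | tot := 27 | iter k=0: | tot := 30 | iter k=1: | tot := 33 | iter k=2: | tot := 36 | iter i=4: | tot := 108 | iter k=0: | tot := 111 | iter k=1: | tot := 114 | iter k=2: | tot := 117 | iter i=5: | tot := 351 | iter k=0: | tot := 354 | iter k=1: | tot := 357 | iter k=2: | tot := 360 | result 3
verdict: not equivalent; witness: a=3, b=-3


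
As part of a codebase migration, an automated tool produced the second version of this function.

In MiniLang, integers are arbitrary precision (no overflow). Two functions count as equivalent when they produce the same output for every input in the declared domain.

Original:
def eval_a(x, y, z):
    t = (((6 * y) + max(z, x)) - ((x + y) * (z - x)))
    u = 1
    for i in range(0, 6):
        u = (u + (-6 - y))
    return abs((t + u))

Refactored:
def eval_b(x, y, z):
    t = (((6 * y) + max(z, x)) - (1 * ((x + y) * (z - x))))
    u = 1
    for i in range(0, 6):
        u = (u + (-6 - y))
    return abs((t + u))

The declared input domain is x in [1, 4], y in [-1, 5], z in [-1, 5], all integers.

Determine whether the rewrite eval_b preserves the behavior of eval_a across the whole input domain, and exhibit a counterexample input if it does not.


The two are interchangeable: arithmetic usage differs; also constant usage differs, and every declared input agrees.
One worked example (x=1, y=1, z=4) — eval_a: t=4, then u=1, then (i=0), then u=-6, then (i=1), then u=-13, then (i=2), then u=-20, then (i=3), then u=-27, then (i=4), then u=-34, then (i=5), then u=-41, then returns 37; eval_b: t=4, then u=1, then (i=0), then u=-6, then (i=1), then u=-13, then (i=2), then u=-20, then (i=3), then u=-27, then (i=4), then u=-34, then (i=5), then u=-41, then returns 37; agreement on 37.
Every one of the 196 inputs gives matching results.
verdict: equivalent


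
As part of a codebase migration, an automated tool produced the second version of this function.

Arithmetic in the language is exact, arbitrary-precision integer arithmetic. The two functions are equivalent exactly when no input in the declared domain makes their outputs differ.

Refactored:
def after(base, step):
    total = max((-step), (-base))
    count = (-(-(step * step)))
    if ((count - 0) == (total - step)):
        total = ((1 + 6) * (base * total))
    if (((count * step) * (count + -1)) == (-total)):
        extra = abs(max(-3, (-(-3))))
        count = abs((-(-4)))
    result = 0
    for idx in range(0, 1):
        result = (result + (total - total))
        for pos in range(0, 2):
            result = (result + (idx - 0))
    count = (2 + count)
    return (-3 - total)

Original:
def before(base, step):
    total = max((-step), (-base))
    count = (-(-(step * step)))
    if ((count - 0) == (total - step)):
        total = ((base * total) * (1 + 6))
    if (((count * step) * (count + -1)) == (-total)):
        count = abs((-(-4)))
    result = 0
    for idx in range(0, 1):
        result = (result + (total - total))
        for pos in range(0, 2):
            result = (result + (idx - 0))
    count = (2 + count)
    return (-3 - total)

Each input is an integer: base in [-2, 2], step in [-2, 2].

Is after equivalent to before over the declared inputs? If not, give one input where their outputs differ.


Comparing the listings, the differences include: min/max/abs usage differs; also local variable names differ; also statement counts differ; also constant usage differs.
As a probe, take base=2, step=0: before runs total = 0; count = 0; ((count - 0) == (total - step)) -> true; total = 0; (((count * step) * (count + -1)) == (-total)) -> true; count = 4; result = 0; [idx=0]; result = 0; [pos=0]; result = 0; [pos=1]; result = 0; count = 6; return -3; after runs total = 0; count = 0; ((count - 0) == (total - step)) -> true; total = 0; (((count * step) * (count + -1)) == (-total)) -> true; extra = 3; count = 4; result = 0; [idx=0]; result = 0; [pos=0]; result = 0; [pos=1]; result = 0; count = 6; return -3; both end at -3.
Across all 25 domain points the two functions coincide.
verdict: equivalent


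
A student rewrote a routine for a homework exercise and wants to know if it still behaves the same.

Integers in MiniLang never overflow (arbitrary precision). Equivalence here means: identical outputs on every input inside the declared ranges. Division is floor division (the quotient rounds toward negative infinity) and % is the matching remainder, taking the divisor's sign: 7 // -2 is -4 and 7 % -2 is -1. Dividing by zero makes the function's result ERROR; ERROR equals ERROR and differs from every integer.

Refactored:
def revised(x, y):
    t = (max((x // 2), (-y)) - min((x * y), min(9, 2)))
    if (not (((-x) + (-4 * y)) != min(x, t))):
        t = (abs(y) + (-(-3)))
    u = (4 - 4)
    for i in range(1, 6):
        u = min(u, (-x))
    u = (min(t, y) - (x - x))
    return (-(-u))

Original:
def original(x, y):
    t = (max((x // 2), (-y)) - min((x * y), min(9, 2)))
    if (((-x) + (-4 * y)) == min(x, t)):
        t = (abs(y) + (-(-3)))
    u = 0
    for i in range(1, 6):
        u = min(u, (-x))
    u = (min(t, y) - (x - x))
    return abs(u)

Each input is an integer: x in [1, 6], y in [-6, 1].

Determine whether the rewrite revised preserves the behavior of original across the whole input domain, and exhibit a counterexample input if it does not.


Consider the input x=1, y=-6.
original: t := 12 | (((-x) + (-4 * y)) == min(x, t)): false | u := 0 | iter i=1: | u := -1 | iter i=2: | u := -1 | iter i=3: | u := -1 | iter i=4: | u := -1 | iter i=5: | u := -1 | u := -6 | result 6
revised: t := 12 | (not (((-x) + (-4 * y)) != min(x, t))): false | u := 0 | iter i=1: | u := -1 | iter i=2: | u := -1 | iter i=3: | u := -1 | iter i=4: | u := -1 | iter i=5: | u := -1 | u := -6 | result -6
6 vs -6 — the two versions disagree here.
verdict: not equivalent; witness: x=1, y=-6


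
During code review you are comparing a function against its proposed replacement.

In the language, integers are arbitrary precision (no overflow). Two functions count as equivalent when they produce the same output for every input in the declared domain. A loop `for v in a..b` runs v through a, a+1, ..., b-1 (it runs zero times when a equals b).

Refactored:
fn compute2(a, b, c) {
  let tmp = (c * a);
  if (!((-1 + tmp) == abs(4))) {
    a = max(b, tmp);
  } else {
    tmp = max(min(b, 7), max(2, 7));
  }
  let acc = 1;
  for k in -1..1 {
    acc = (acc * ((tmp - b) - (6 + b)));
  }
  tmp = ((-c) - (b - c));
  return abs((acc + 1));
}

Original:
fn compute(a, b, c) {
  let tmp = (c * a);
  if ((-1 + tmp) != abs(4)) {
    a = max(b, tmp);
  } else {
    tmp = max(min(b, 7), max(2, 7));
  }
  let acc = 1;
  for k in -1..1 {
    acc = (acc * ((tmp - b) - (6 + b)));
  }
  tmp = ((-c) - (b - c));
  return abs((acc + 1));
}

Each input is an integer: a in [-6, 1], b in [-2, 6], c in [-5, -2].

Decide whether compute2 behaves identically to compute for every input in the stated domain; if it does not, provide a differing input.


Comparing the listings, the differences include: boolean connective usage differs; comparison usage differs.
Tracing a=-6, b=-2, c=-2: compute: tmp becomes 12; next ((-1 + tmp) != abs(4)) evaluates to true; next a becomes 12; next acc becomes 1; next at k=-1:; next acc becomes 10; next at k=0:; next acc becomes 100; next tmp becomes 2; next final value 101 | compute2: tmp becomes 12; next (!((-1 + tmp) == abs(4))) evaluates to true; next a becomes 12; next acc becomes 1; next at k=-1:; next acc becomes 10; next at k=0:; next acc becomes 100; next tmp becomes 2; next final value 101 — matching result 101.
Across all 288 domain points the two functions coincide.
verdict: equivalent


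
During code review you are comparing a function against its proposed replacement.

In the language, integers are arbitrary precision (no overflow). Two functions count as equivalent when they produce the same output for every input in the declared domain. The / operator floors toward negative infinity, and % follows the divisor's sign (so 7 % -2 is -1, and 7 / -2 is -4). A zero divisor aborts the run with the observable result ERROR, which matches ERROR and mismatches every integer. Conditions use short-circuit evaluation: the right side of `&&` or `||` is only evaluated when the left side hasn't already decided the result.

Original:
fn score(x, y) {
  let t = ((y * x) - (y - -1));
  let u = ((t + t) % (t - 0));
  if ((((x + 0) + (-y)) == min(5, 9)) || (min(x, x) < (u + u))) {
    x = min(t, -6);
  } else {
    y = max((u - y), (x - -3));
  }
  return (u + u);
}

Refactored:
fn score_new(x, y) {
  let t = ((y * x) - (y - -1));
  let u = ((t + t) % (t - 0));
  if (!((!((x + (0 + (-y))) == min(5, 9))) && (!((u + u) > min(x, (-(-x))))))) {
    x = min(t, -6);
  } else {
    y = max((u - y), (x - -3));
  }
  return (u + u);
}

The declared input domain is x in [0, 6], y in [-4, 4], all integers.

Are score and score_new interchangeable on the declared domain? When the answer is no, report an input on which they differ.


Differences: boolean connective usage differs; and comparison usage differs — yet all 63 inputs agree.
verdict: equivalent


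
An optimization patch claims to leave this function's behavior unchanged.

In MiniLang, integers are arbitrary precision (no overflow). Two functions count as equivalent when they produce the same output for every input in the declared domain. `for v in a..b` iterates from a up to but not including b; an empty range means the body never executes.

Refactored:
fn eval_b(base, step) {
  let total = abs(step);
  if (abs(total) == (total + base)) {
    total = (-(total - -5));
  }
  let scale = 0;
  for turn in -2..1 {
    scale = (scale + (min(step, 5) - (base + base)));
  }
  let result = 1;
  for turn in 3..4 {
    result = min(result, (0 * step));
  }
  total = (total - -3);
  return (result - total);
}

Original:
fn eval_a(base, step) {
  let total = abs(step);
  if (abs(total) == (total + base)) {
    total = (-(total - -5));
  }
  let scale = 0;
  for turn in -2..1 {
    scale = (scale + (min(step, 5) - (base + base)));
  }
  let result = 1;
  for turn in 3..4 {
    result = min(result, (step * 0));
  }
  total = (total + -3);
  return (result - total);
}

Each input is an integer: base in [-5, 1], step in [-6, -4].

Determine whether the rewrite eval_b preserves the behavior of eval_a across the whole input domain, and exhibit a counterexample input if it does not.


Run the pair on base=-5, step=-6.
eval_a: total = 6; (abs(total) == (total + base)) -> false; scale = 0; [turn=-2]; scale = 4; [turn=-1]; scale = 8; [turn=0]; scale = 12; result = 1; [turn=3]; result = 0; total = 3; return -3
eval_b: total = 6; (abs(total) == (total + base)) -> false; scale = 0; [turn=-2]; scale = 4; [turn=-1]; scale = 8; [turn=0]; scale = 12; result = 1; [turn=3]; result = 0; total = 9; return -9
-3 vs -9 — the two versions disagree here.
verdict: not equivalent; witness: base=-5, step=-6
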